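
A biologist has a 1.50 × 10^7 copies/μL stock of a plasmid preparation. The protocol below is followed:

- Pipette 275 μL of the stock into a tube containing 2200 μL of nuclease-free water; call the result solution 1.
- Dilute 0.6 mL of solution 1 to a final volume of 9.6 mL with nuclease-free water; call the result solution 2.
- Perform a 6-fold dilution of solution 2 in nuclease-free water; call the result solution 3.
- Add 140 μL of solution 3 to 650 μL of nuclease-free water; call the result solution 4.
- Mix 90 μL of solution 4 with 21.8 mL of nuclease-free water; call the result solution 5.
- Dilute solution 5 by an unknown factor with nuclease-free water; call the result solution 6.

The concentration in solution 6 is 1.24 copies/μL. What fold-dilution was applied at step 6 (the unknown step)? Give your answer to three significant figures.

Step 1: 275 μL + 2200 μL = 2475 μL total → factor 2475/275 = 9
Step 2: 0.6 mL brought to 9.6 mL → factor 9.6/0.6 = 16
Step 3: 6-fold → factor 6
Step 4: 140 μL + 650 μL = 790 μL total → factor 790/140 = 5.6429
Step 5: 90 μL + 21.8 mL = 21890 μL total → factor 21890/90 = 243.22
Step 6: unknown factor x
Product of known-step factors = 1.1858 × 10^6
Overall factor = 1.50 × 10^7 copies/μL / (1.24 copies/μL) = 1.2097 × 10^7
x = 1.2097 × 10^7 / 1.1858 × 10^6 = 10.2

10.2-fold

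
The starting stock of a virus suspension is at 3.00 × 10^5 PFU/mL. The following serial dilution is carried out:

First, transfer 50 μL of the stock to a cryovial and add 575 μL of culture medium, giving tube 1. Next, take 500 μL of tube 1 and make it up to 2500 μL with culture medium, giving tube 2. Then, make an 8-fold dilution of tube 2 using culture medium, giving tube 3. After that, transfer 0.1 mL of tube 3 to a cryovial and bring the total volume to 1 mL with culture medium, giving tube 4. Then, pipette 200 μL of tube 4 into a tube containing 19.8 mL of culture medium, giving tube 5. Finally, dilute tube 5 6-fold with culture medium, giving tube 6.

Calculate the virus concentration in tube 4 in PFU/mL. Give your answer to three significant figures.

Step 1: 50 μL + 575 μL = 625 μL total → factor 625/50 = 12.5
Step 2: 500 μL brought to 2500 μL → factor 2500/500 = 5
Step 3: 8-fold → factor 8
Step 4: 0.1 mL brought to 1 mL → factor 1/0.1 = 10
Dilution factor through tube 4 = 12.5 × 5 × 8 × 10 = 5000
[tube 4] = 3.00 × 10^5 PFU/mL / 5000 = 60.0 PFU/mL

60.0 PFU/mL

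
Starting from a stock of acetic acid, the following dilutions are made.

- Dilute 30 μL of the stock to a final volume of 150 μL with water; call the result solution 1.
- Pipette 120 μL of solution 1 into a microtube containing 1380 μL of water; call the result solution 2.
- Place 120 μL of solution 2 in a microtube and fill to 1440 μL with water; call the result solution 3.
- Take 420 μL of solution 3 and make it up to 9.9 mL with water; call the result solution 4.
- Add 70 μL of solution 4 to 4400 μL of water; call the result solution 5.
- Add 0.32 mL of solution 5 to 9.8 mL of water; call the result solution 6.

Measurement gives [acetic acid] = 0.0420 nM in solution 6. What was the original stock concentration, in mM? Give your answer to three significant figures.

1.50 mM

Step 1: 30 μL brought to 150 μL → factor 150/30 = 5
Step 2: 120 μL + 1380 μL = 1500 μL total → factor 1500/120 = 12.5
Step 3: 120 μL brought to 1440 μL → factor 1440/120 = 12
Step 4: 420 μL brought to 9.9 mL → factor 9900/420 = 23.571
Step 5: 70 μL + 4400 μL = 4470 μL total → factor 4470/70 = 63.857
Step 6: 0.32 mL + 9.8 mL = 10.12 mL total → factor 10.12/0.32 = 31.625
Overall dilution factor = 5 × 12.5 × 12 × 23.571 × 63.857 × 31.625 = 3.5702 × 10^7
Stock = 0.0420 nM × 3.5702 × 10^7 = 1.499 × 10^6 nM = 1.50 mM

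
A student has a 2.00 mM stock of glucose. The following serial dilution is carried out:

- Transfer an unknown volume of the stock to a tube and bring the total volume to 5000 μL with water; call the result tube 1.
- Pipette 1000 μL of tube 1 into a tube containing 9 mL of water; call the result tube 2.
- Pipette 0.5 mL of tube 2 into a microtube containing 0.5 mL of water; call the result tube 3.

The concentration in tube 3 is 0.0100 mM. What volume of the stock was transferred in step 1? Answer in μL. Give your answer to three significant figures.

500 μL

Step 1: v brought to 5000 μL → factor = 5000 μL/v
Step 2: 1000 μL + 9 mL = 10000 μL total → factor 10000/1000 = 10
Step 3: 0.5 mL + 0.5 mL = 1 mL total → factor 1/0.5 = 2
Product of known-step factors = 20
Overall factor = 2.00 mM / (0.0100 mM) = 200
Step-1 factor = 200 / 20 = 10
v = 5000 μL / 10 = 500 μL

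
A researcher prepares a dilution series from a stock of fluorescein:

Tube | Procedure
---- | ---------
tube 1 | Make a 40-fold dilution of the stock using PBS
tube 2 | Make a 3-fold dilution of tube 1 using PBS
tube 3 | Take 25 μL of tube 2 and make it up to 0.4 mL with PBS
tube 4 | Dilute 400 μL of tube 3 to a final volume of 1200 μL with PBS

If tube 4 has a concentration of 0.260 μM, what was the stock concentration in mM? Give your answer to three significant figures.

Step 1: 40-fold → factor 40
Step 2: 3-fold → factor 3
Step 3: 25 μL brought to 0.4 mL → factor 400/25 = 16
Step 4: 400 μL brought to 1200 μL → factor 1200/400 = 3
Overall dilution factor = 40 × 3 × 16 × 3 = 5760
Stock = 0.260 μM × 5760 = 1498 μM = 1.50 mM

1.50 mM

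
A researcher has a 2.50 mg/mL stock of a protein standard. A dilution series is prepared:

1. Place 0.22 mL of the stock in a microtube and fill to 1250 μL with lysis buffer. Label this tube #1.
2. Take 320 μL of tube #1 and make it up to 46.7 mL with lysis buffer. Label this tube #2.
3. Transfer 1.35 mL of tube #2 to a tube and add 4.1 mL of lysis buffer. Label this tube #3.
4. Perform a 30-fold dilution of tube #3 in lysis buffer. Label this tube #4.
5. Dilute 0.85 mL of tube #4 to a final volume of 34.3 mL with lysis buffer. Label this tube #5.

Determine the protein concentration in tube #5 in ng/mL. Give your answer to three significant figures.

Step 1: 0.22 mL brought to 1250 μL → factor 1.25/0.22 = 5.6818
Step 2: 320 μL brought to 46.7 mL → factor 46700/320 = 145.94
Step 3: 1.35 mL + 4.1 mL = 5.45 mL total → factor 5.45/1.35 = 4.037
Step 4: 30-fold → factor 30
Step 5: 0.85 mL brought to 34.3 mL → factor 34.3/0.85 = 40.353
Overall dilution factor = 5.6818 × 145.94 × 4.037 × 30 × 40.353 = 4.0524 × 10^6
Final = 2.50 mg/mL / 4.0524 × 10^6 = 6.169 × 10^-7 mg/mL = 0.617 ng/mL

0.617 ng/mL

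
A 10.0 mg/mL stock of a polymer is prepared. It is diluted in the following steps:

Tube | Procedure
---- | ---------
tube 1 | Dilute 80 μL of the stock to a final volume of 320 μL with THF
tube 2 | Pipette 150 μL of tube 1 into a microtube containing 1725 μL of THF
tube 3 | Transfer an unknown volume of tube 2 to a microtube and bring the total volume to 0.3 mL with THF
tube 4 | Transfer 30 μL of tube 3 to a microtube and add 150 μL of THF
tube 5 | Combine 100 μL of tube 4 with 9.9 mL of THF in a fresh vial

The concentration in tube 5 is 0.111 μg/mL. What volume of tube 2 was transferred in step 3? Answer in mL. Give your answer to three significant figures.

0.0999 mL

Step 1: 80 μL brought to 320 μL → factor 320/80 = 4
Step 2: 150 μL + 1725 μL = 1875 μL total → factor 1875/150 = 12.5
Step 3: v brought to 0.3 mL → factor = 0.3 mL/v
Step 4: 30 μL + 150 μL = 180 μL total → factor 180/30 = 6
Step 5: 100 μL + 9.9 mL = 10000 μL total → factor 10000/100 = 100
Product of known-step factors = 30000
Overall factor = 10.0 mg/mL / (0.111 μg/mL) = 90090
Step-3 factor = 90090 / 30000 = 3.003
v = 0.3 mL / 3.003 = 0.0999 mL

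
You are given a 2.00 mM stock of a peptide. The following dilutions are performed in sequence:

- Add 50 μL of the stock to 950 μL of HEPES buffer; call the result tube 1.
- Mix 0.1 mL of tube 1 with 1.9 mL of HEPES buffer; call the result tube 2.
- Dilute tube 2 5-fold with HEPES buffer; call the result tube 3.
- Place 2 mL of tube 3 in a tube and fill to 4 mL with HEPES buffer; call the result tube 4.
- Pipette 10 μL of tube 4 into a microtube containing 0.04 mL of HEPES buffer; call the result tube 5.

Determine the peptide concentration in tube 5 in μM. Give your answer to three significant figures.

Step 1: 50 μL + 950 μL = 1000 μL total → factor 1000/50 = 20
Step 2: 0.1 mL + 1.9 mL = 2 mL total → factor 2/0.1 = 20
Step 3: 5-fold → factor 5
Step 4: 2 mL brought to 4 mL → factor 4/2 = 2
Step 5: 10 μL + 0.04 mL = 50 μL total → factor 50/10 = 5
Overall dilution factor = 20 × 20 × 5 × 2 × 5 = 20000
Final = 2.00 mM / 20000 = 0.0001000 mM = 0.100 μM

0.100 μM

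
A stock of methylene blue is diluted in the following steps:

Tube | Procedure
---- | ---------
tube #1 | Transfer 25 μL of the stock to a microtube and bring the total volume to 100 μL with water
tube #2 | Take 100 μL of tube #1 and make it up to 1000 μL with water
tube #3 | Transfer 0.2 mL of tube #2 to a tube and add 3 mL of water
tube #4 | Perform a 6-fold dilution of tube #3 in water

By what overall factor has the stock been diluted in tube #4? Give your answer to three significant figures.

Step 1: 25 μL brought to 100 μL → factor 100/25 = 4
Step 2: 100 μL brought to 1000 μL → factor 1000/100 = 10
Step 3: 0.2 mL + 3 mL = 3.2 mL total → factor 3.2/0.2 = 16
Step 4: 6-fold → factor 6
Overall dilution factor = 4 × 10 × 16 × 6 = 3840

3.84 × 10^3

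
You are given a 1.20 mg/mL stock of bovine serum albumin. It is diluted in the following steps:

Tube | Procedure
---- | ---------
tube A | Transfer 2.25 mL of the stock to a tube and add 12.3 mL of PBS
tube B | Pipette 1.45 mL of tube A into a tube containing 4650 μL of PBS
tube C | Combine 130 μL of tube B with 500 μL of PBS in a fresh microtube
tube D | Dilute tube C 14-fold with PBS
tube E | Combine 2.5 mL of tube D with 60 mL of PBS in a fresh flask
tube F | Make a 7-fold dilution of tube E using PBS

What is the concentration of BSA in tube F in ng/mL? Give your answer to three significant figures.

Step 1: 2.25 mL + 12.3 mL = 14.55 mL total → factor 14.55/2.25 = 6.4667
Step 2: 1.45 mL + 4650 μL = 6.1 mL total → factor 6.1/1.45 = 4.2069
Step 3: 130 μL + 500 μL = 630 μL total → factor 630/130 = 4.8462
Step 4: 14-fold → factor 14
Step 5: 2.5 mL + 60 mL = 62.5 mL total → factor 62.5/2.5 = 25
Step 6: 7-fold → factor 7
Dilution factor through tube F = 6.4667 × 4.2069 × 4.8462 × 14 × 25 × 7 = 3.23 × 10^5
[tube F] = 1.20 mg/mL / 3.23 × 10^5 = 3.715 × 10^-6 mg/mL = 3.72 ng/mL

3.72 ng/mL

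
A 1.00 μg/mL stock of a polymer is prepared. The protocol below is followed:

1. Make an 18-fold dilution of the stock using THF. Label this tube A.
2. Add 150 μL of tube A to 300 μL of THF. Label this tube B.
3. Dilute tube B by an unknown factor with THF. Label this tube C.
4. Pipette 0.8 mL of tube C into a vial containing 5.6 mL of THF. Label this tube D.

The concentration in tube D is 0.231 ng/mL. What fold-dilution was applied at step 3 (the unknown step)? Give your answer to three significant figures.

Step 1: 18-fold → factor 18
Step 2: 150 μL + 300 μL = 450 μL total → factor 450/150 = 3
Step 3: unknown factor x
Step 4: 0.8 mL + 5.6 mL = 6.4 mL total → factor 6.4/0.8 = 8
Product of known-step factors = 432
Overall factor = 1.00 μg/mL / (0.231 ng/mL) = 4329
x = 4329 / 432 = 10.0

10.0-fold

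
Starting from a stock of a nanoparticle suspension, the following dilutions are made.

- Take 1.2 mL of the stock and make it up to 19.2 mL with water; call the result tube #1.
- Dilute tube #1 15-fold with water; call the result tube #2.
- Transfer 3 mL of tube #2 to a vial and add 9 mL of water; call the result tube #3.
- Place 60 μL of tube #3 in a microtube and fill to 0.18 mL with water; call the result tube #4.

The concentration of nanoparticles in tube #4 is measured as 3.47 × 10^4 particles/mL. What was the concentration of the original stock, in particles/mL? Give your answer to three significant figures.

9.99 × 10^7 particles/mL

Step 1: 1.2 mL brought to 19.2 mL → factor 19.2/1.2 = 16
Step 2: 15-fold → factor 15
Step 3: 3 mL + 9 mL = 12 mL total → factor 12/3 = 4
Step 4: 60 μL brought to 0.18 mL → factor 180/60 = 3
Overall dilution factor = 16 × 15 × 4 × 3 = 2880
Stock = 3.47 × 10^4 particles/mL × 2880 = 9.99 × 10^7 particles/mL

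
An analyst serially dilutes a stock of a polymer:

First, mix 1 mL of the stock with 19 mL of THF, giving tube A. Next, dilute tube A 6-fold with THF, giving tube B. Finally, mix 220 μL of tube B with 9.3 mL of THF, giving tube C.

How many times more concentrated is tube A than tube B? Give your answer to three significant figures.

Step 1: 1 mL + 19 mL = 20 mL total → factor 20/1 = 20
Step 2: 6-fold → factor 6
Dilution factor to tube A = 20; to tube B = 120
[tube A]/[tube B] = (factor to tube B)/(factor to tube A) = 120/20 = 6.00

6.00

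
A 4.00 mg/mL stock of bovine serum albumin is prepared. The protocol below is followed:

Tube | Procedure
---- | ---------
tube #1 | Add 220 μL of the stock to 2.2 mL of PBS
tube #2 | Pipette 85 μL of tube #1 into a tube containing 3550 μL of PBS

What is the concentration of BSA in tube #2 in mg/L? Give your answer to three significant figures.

8.50 mg/L

Step 1: 220 μL + 2.2 mL = 2420 μL total → factor 2420/220 = 11
Step 2: 85 μL + 3550 μL = 3635 μL total → factor 3635/85 = 42.765
Overall dilution factor = 11 × 42.765 = 470.41
Final = 4.00 mg/mL / 470.41 = 0.008503 mg/mL = 8.50 mg/L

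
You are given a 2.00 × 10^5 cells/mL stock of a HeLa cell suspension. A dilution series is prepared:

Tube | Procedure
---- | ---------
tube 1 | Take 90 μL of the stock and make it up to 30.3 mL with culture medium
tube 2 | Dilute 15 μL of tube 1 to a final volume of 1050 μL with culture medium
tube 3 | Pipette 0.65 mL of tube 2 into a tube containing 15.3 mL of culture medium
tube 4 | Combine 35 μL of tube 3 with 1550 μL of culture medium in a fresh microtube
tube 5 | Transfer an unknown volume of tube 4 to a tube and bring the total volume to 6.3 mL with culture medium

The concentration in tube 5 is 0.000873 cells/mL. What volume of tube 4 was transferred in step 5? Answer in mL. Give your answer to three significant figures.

Step 1: 90 μL brought to 30.3 mL → factor 30300/90 = 336.67
Step 2: 15 μL brought to 1050 μL → factor 1050/15 = 70
Step 3: 0.65 mL + 15.3 mL = 15.95 mL total → factor 15.95/0.65 = 24.538
Step 4: 35 μL + 1550 μL = 1585 μL total → factor 1585/35 = 45.286
Step 5: v brought to 6.3 mL → factor = 6.3 mL/v
Product of known-step factors = 2.6188 × 10^7
Overall factor = 2.00 × 10^5 cells/mL / (0.000873 cells/mL) = 2.291 × 10^8
Step-5 factor = 2.291 × 10^8 / 2.6188 × 10^7 = 8.748
v = 6.3 mL / 8.748 = 0.720 mL

0.720 mL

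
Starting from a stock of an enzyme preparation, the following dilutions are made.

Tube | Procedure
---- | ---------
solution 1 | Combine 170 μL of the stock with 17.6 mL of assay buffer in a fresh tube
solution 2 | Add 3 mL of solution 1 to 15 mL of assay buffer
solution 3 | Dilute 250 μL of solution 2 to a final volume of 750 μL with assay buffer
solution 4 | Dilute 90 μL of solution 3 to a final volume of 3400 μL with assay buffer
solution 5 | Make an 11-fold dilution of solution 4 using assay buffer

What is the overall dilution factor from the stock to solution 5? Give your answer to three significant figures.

Step 1: 170 μL + 17.6 mL = 17770 μL total → factor 17770/170 = 104.53
Step 2: 3 mL + 15 mL = 18 mL total → factor 18/3 = 6
Step 3: 250 μL brought to 750 μL → factor 750/250 = 3
Step 4: 90 μL brought to 3400 μL → factor 3400/90 = 37.778
Step 5: 11-fold → factor 11
Overall dilution factor = 104.53 × 6 × 3 × 37.778 × 11 = 7.8188 × 10^5

7.82 × 10^5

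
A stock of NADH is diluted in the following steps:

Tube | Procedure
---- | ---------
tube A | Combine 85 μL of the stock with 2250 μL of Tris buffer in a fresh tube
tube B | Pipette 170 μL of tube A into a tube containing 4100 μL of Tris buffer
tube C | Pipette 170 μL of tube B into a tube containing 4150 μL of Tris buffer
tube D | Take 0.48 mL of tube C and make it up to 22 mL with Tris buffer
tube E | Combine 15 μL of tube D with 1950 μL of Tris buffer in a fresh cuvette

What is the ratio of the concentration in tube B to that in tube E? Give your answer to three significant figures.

Step 1: 85 μL + 2250 μL = 2335 μL total → factor 2335/85 = 27.471
Step 2: 170 μL + 4100 μL = 4270 μL total → factor 4270/170 = 25.118
Step 3: 170 μL + 4150 μL = 4320 μL total → factor 4320/170 = 25.412
Step 4: 0.48 mL brought to 22 mL → factor 22/0.48 = 45.833
Step 5: 15 μL + 1950 μL = 1965 μL total → factor 1965/15 = 131
Dilution factor to tube B = 690; to tube E = 1.0528 × 10^8
[tube B]/[tube E] = (factor to tube E)/(factor to tube B) = 1.0528 × 10^8/690 = 1.53 × 10^5

1.53 × 10^5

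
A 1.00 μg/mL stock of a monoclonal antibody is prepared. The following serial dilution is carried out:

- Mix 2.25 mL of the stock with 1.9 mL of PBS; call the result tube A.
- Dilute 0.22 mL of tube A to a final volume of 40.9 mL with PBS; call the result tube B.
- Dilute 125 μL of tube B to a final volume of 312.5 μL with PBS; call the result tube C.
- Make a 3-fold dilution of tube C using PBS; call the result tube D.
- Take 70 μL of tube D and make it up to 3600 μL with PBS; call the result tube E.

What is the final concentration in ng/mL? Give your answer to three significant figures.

Step 1: 2.25 mL + 1.9 mL = 4.15 mL total → factor 4.15/2.25 = 1.8444
Step 2: 0.22 mL brought to 40.9 mL → factor 40.9/0.22 = 185.91
Step 3: 125 μL brought to 312.5 μL → factor 312.5/125 = 2.5
Step 4: 3-fold → factor 3
Step 5: 70 μL brought to 3600 μL → factor 3600/70 = 51.429
Overall dilution factor = 1.8444 × 185.91 × 2.5 × 3 × 51.429 = 1.3226 × 10^5
Final = 1.00 μg/mL / 1.3226 × 10^5 = 7.561 × 10^-6 μg/mL = 0.00756 ng/mL

0.00756 ng/mL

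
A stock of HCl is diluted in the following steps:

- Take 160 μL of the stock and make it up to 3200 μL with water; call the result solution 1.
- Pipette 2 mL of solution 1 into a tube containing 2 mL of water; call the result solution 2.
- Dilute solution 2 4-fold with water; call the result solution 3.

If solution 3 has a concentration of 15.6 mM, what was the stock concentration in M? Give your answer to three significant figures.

Step 1: 160 μL brought to 3200 μL → factor 3200/160 = 20
Step 2: 2 mL + 2 mL = 4 mL total → factor 4/2 = 2
Step 3: 4-fold → factor 4
Overall dilution factor = 20 × 2 × 4 = 160
Stock = 15.6 mM × 160 = 2496 mM = 2.50 M

2.50 M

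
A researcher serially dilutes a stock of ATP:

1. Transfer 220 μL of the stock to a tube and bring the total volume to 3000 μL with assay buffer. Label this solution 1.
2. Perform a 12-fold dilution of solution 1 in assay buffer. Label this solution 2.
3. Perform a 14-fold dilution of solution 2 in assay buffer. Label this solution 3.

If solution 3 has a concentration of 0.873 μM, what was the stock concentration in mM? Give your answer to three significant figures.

2.00 mM

Step 1: 220 μL brought to 3000 μL → factor 3000/220 = 13.636
Step 2: 12-fold → factor 12
Step 3: 14-fold → factor 14
Overall dilution factor = 13.636 × 12 × 14 = 2290.9
Stock = 0.873 μM × 2290.9 = 2000 μM = 2.00 mM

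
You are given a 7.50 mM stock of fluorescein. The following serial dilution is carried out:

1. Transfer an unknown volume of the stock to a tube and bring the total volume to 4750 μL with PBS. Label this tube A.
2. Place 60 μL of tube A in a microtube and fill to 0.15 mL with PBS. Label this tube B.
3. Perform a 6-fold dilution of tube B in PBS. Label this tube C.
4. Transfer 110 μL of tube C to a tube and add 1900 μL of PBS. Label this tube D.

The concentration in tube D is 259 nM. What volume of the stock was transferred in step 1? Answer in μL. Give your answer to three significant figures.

45.0 μL

Step 1: v brought to 4750 μL → factor = 4750 μL/v
Step 2: 60 μL brought to 0.15 mL → factor 150/60 = 2.5
Step 3: 6-fold → factor 6
Step 4: 110 μL + 1900 μL = 2010 μL total → factor 2010/110 = 18.273
Product of known-step factors = 274.09
Overall factor = 7.50 mM / (259 nM) = 28958
Step-1 factor = 28958 / 274.09 = 105.65
v = 4750 μL / 105.65 = 45.0 μL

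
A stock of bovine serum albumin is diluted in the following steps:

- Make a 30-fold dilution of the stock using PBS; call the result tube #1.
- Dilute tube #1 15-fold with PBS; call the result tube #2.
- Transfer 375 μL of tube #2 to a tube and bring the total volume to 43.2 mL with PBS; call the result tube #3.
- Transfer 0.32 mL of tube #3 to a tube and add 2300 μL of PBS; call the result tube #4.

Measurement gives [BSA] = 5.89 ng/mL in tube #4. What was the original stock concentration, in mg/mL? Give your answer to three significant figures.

Step 1: 30-fold → factor 30
Step 2: 15-fold → factor 15
Step 3: 375 μL brought to 43.2 mL → factor 43200/375 = 115.2
Step 4: 0.32 mL + 2300 μL = 2.62 mL total → factor 2.62/0.32 = 8.1875
Overall dilution factor = 30 × 15 × 115.2 × 8.1875 = 4.2444 × 10^5
Stock = 5.89 ng/mL × 4.2444 × 10^5 = 2.500 × 10^6 ng/mL = 2.50 mg/mL

2.50 mg/mL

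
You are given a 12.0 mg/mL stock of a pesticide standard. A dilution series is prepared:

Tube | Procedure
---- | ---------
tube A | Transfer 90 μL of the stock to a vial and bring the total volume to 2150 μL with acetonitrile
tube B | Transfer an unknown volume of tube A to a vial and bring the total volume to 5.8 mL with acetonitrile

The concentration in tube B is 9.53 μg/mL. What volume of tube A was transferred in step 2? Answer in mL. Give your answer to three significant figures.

Step 1: 90 μL brought to 2150 μL → factor 2150/90 = 23.889
Step 2: v brought to 5.8 mL → factor = 5.8 mL/v
Product of known-step factors = 23.889
Overall factor = 12.0 mg/mL / (9.53 μg/mL) = 1259.2
Step-2 factor = 1259.2 / 23.889 = 52.71
v = 5.8 mL / 52.71 = 0.110 mL

0.110 mL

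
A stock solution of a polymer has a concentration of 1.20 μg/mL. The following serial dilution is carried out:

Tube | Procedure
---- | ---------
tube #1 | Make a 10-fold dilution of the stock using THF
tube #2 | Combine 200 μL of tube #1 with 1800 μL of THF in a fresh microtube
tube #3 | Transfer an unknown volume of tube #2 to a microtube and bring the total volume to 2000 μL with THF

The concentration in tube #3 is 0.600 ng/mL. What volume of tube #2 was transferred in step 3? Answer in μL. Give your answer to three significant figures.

100 μL

Step 1: 10-fold → factor 10
Step 2: 200 μL + 1800 μL = 2000 μL total → factor 2000/200 = 10
Step 3: v brought to 2000 μL → factor = 2000 μL/v
Product of known-step factors = 100
Overall factor = 1.20 μg/mL / (0.600 ng/mL) = 2000
Step-3 factor = 2000 / 100 = 20
v = 2000 μL / 20 = 100 μL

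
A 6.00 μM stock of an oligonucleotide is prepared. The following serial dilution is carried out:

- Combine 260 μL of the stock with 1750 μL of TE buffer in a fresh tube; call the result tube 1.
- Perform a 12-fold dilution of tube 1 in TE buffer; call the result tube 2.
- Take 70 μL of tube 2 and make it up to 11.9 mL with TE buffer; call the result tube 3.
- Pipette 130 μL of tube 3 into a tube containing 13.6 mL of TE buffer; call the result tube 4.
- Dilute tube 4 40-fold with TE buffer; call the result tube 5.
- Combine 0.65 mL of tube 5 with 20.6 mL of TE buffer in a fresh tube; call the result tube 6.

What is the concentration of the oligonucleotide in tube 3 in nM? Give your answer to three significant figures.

Step 1: 260 μL + 1750 μL = 2010 μL total → factor 2010/260 = 7.7308
Step 2: 12-fold → factor 12
Step 3: 70 μL brought to 11.9 mL → factor 11900/70 = 170
Dilution factor through tube 3 = 7.7308 × 12 × 170 = 15771
[tube 3] = 6.00 μM / 15771 = 0.0003805 μM = 0.380 nM

0.380 nM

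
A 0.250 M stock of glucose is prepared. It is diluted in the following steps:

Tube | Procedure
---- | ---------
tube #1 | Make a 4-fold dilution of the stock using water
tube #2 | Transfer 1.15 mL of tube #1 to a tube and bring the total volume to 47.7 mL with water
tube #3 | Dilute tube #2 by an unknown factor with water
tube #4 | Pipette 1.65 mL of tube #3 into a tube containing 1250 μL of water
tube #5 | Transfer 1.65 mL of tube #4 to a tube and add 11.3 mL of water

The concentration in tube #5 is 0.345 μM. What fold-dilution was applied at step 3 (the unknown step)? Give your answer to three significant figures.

Step 1: 4-fold → factor 4
Step 2: 1.15 mL brought to 47.7 mL → factor 47.7/1.15 = 41.478
Step 3: unknown factor x
Step 4: 1.65 mL + 1250 μL = 2.9 mL total → factor 2.9/1.65 = 1.7576
Step 5: 1.65 mL + 11.3 mL = 12.95 mL total → factor 12.95/1.65 = 7.8485
Product of known-step factors = 2288.7
Overall factor = 0.250 M / (0.345 μM) = 7.2464 × 10^5
x = 7.2464 × 10^5 / 2288.7 = 317

317-fold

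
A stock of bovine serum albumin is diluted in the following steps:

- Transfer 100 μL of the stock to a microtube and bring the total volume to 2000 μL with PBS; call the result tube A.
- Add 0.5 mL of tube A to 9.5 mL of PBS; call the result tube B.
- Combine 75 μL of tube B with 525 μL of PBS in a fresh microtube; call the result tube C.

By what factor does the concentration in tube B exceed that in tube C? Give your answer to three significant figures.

8.00

Step 1: 100 μL brought to 2000 μL → factor 2000/100 = 20
Step 2: 0.5 mL + 9.5 mL = 10 mL total → factor 10/0.5 = 20
Step 3: 75 μL + 525 μL = 600 μL total → factor 600/75 = 8
Dilution factor to tube B = 400; to tube C = 3200
[tube B]/[tube C] = (factor to tube C)/(factor to tube B) = 3200/400 = 8.00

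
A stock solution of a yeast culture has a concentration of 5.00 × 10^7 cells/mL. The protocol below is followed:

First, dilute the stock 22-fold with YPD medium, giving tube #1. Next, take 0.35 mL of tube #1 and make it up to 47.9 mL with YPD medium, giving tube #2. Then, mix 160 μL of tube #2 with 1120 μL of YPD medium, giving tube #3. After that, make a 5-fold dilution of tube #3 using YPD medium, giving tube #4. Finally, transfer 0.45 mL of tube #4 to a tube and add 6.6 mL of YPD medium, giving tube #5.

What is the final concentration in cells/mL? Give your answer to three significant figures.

26.5 cells/mL

Step 1: 22-fold → factor 22
Step 2: 0.35 mL brought to 47.9 mL → factor 47.9/0.35 = 136.86
Step 3: 160 μL + 1120 μL = 1280 μL total → factor 1280/160 = 8
Step 4: 5-fold → factor 5
Step 5: 0.45 mL + 6.6 mL = 7.05 mL total → factor 7.05/0.45 = 15.667
Overall dilution factor = 22 × 136.86 × 8 × 5 × 15.667 = 1.8868 × 10^6
Final = 5.00 × 10^7 cells/mL / 1.8868 × 10^6 = 26.5 cells/mL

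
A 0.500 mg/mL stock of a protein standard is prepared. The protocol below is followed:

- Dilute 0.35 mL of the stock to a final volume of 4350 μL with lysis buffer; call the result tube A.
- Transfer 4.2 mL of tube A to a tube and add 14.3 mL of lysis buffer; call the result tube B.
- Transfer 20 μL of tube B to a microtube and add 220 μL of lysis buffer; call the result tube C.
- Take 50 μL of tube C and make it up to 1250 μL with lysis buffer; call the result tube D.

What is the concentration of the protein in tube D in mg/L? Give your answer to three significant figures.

0.0304 mg/L

Step 1: 0.35 mL brought to 4350 μL → factor 4.35/0.35 = 12.429
Step 2: 4.2 mL + 14.3 mL = 18.5 mL total → factor 18.5/4.2 = 4.4048
Step 3: 20 μL + 220 μL = 240 μL total → factor 240/20 = 12
Step 4: 50 μL brought to 1250 μL → factor 1250/50 = 25
Overall dilution factor = 12.429 × 4.4048 × 12 × 25 = 16423
Final = 0.500 mg/mL / 16423 = 3.044 × 10^-5 mg/mL = 0.0304 mg/L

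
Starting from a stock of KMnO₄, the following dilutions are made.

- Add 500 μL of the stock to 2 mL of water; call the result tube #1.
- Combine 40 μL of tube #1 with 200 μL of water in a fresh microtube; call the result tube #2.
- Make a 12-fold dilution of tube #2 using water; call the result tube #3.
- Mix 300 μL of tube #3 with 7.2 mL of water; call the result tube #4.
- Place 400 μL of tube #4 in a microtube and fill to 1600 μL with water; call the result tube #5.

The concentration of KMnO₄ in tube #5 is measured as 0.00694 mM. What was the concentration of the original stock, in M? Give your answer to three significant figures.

Step 1: 500 μL + 2 mL = 2500 μL total → factor 2500/500 = 5
Step 2: 40 μL + 200 μL = 240 μL total → factor 240/40 = 6
Step 3: 12-fold → factor 12
Step 4: 300 μL + 7.2 mL = 7500 μL total → factor 7500/300 = 25
Step 5: 400 μL brought to 1600 μL → factor 1600/400 = 4
Overall dilution factor = 5 × 6 × 12 × 25 × 4 = 36000
Stock = 0.00694 mM × 36000 = 249.8 mM = 0.250 M

0.250 M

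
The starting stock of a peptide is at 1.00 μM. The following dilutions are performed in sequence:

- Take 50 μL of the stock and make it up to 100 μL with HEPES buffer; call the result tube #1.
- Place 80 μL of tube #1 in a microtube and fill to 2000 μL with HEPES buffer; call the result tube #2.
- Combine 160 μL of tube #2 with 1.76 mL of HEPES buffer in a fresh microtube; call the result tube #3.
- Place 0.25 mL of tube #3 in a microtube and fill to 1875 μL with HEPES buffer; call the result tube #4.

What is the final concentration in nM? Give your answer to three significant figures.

0.222 nM

Step 1: 50 μL brought to 100 μL → factor 100/50 = 2
Step 2: 80 μL brought to 2000 μL → factor 2000/80 = 25
Step 3: 160 μL + 1.76 mL = 1920 μL total → factor 1920/160 = 12
Step 4: 0.25 mL brought to 1875 μL → factor 1.875/0.25 = 7.5
Overall dilution factor = 2 × 25 × 12 × 7.5 = 4500
Final = 1.00 μM / 4500 = 0.0002222 μM = 0.222 nM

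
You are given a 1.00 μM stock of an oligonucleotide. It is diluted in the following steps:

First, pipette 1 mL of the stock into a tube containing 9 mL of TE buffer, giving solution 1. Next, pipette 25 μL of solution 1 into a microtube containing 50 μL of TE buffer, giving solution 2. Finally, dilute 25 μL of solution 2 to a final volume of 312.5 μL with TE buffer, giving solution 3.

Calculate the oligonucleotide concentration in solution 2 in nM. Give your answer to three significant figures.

33.3 nM

Step 1: 1 mL + 9 mL = 10 mL total → factor 10/1 = 10
Step 2: 25 μL + 50 μL = 75 μL total → factor 75/25 = 3
Dilution factor through solution 2 = 10 × 3 = 30
[solution 2] = 1.00 μM / 30 = 0.03333 μM = 33.3 nM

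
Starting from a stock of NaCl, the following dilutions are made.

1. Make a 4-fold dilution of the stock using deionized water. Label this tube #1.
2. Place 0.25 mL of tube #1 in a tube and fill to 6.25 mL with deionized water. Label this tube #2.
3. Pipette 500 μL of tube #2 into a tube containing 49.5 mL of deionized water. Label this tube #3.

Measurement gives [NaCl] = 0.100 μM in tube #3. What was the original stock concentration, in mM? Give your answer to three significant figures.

1.00 mM

Step 1: 4-fold → factor 4
Step 2: 0.25 mL brought to 6.25 mL → factor 6.25/0.25 = 25
Step 3: 500 μL + 49.5 mL = 50000 μL total → factor 50000/500 = 100
Overall dilution factor = 4 × 25 × 100 = 10000
Stock = 0.100 μM × 10000 = 1000 μM = 1.00 mM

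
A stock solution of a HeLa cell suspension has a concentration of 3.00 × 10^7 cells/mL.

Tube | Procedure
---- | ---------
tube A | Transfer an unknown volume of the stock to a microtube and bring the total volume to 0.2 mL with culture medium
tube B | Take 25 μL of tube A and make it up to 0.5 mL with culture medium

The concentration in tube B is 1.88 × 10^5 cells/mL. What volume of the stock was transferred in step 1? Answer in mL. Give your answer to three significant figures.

0.0251 mL

Step 1: v brought to 0.2 mL → factor = 0.2 mL/v
Step 2: 25 μL brought to 0.5 mL → factor 500/25 = 20
Product of known-step factors = 20
Overall factor = 3.00 × 10^7 cells/mL / (1.88 × 10^5 cells/mL) = 159.57
Step-1 factor = 159.57 / 20 = 7.9787
v = 0.2 mL / 7.9787 = 0.0251 mL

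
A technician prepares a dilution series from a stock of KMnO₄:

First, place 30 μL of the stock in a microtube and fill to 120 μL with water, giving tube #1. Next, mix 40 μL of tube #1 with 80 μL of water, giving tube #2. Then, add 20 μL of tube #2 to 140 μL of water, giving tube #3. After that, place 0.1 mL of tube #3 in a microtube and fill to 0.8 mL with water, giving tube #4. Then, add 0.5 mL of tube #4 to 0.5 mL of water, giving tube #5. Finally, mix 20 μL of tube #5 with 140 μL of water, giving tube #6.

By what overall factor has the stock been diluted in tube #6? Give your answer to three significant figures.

Step 1: 30 μL brought to 120 μL → factor 120/30 = 4
Step 2: 40 μL + 80 μL = 120 μL total → factor 120/40 = 3
Step 3: 20 μL + 140 μL = 160 μL total → factor 160/20 = 8
Step 4: 0.1 mL brought to 0.8 mL → factor 0.8/0.1 = 8
Step 5: 0.5 mL + 0.5 mL = 1 mL total → factor 1/0.5 = 2
Step 6: 20 μL + 140 μL = 160 μL total → factor 160/20 = 8
Overall dilution factor = 4 × 3 × 8 × 8 × 2 × 8 = 12288

1.23 × 10^4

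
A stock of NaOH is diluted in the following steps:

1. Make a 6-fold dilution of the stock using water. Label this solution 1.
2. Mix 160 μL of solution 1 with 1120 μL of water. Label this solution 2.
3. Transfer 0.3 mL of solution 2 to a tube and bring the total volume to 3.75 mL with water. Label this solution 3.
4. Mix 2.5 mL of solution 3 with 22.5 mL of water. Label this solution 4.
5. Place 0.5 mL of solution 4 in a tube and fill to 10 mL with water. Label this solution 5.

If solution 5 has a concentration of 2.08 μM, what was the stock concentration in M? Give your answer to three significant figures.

0.250 M

Step 1: 6-fold → factor 6
Step 2: 160 μL + 1120 μL = 1280 μL total → factor 1280/160 = 8
Step 3: 0.3 mL brought to 3.75 mL → factor 3.75/0.3 = 12.5
Step 4: 2.5 mL + 22.5 mL = 25 mL total → factor 25/2.5 = 10
Step 5: 0.5 mL brought to 10 mL → factor 10/0.5 = 20
Overall dilution factor = 6 × 8 × 12.5 × 10 × 20 = 1.2 × 10^5
Stock = 2.08 μM × 1.2 × 10^5 = 2.496 × 10^5 μM = 0.250 M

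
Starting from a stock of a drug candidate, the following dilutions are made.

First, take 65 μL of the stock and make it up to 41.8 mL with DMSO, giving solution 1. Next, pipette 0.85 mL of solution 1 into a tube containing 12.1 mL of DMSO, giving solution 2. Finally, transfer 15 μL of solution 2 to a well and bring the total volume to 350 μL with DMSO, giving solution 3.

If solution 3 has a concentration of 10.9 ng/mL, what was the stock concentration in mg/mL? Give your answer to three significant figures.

2.49 mg/mL

Step 1: 65 μL brought to 41.8 mL → factor 41800/65 = 643.08
Step 2: 0.85 mL + 12.1 mL = 12.95 mL total → factor 12.95/0.85 = 15.235
Step 3: 15 μL brought to 350 μL → factor 350/15 = 23.333
Overall dilution factor = 643.08 × 15.235 × 23.333 = 2.2861 × 10^5
Stock = 10.9 ng/mL × 2.2861 × 10^5 = 2.492 × 10^6 ng/mL = 2.49 mg/mL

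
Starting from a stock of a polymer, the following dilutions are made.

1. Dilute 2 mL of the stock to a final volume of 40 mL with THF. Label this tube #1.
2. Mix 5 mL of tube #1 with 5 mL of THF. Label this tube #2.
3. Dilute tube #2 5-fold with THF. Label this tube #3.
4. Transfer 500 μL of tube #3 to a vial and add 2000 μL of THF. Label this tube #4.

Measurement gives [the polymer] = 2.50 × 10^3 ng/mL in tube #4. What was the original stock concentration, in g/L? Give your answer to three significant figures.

Step 1: 2 mL brought to 40 mL → factor 40/2 = 20
Step 2: 5 mL + 5 mL = 10 mL total → factor 10/5 = 2
Step 3: 5-fold → factor 5
Step 4: 500 μL + 2000 μL = 2500 μL total → factor 2500/500 = 5
Overall dilution factor = 20 × 2 × 5 × 5 = 1000
Stock = 2.50 × 10^3 ng/mL × 1000 = 2.500 × 10^6 ng/mL = 2.50 g/L

2.50 g/L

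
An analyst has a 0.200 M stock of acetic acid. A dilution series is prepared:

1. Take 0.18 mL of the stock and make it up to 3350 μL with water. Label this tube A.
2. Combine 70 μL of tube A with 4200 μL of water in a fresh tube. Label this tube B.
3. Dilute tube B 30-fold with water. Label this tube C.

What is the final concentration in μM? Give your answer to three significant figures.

Step 1: 0.18 mL brought to 3350 μL → factor 3.35/0.18 = 18.611
Step 2: 70 μL + 4200 μL = 4270 μL total → factor 4270/70 = 61
Step 3: 30-fold → factor 30
Overall dilution factor = 18.611 × 61 × 30 = 34058
Final = 0.200 M / 34058 = 5.872 × 10^-6 M = 5.87 μM

5.87 μM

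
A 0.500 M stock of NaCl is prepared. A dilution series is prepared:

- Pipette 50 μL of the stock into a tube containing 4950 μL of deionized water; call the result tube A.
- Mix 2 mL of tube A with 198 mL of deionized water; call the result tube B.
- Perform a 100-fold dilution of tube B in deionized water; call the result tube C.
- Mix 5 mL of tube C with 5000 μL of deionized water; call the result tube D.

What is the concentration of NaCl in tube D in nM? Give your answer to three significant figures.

Step 1: 50 μL + 4950 μL = 5000 μL total → factor 5000/50 = 100
Step 2: 2 mL + 198 mL = 200 mL total → factor 200/2 = 100
Step 3: 100-fold → factor 100
Step 4: 5 mL + 5000 μL = 10 mL total → factor 10/5 = 2
Overall dilution factor = 100 × 100 × 100 × 2 = 2 × 10^6
Final = 0.500 M / 2 × 10^6 = 2.500 × 10^-7 M = 250 nM

250 nM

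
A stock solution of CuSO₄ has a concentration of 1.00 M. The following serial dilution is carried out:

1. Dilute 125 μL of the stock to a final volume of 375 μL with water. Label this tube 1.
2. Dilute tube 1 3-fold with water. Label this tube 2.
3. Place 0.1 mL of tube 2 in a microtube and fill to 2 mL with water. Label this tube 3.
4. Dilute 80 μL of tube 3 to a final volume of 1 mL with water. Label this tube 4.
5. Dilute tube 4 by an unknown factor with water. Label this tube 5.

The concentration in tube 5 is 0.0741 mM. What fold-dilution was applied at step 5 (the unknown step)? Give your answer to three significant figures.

Step 1: 125 μL brought to 375 μL → factor 375/125 = 3
Step 2: 3-fold → factor 3
Step 3: 0.1 mL brought to 2 mL → factor 2/0.1 = 20
Step 4: 80 μL brought to 1 mL → factor 1000/80 = 12.5
Step 5: unknown factor x
Product of known-step factors = 2250
Overall factor = 1.00 M / (0.0741 mM) = 13495
x = 13495 / 2250 = 6.00

6.00-fold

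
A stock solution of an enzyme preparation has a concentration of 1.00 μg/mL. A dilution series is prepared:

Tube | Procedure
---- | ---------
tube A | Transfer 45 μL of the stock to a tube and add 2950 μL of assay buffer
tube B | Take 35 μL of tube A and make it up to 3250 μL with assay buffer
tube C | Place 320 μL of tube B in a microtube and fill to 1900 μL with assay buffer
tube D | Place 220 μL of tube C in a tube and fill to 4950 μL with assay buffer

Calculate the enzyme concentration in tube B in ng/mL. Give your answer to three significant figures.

0.162 ng/mL

Step 1: 45 μL + 2950 μL = 2995 μL total → factor 2995/45 = 66.556
Step 2: 35 μL brought to 3250 μL → factor 3250/35 = 92.857
Dilution factor through tube B = 66.556 × 92.857 = 6180.2
[tube B] = 1.00 μg/mL / 6180.2 = 0.0001618 μg/mL = 0.162 ng/mL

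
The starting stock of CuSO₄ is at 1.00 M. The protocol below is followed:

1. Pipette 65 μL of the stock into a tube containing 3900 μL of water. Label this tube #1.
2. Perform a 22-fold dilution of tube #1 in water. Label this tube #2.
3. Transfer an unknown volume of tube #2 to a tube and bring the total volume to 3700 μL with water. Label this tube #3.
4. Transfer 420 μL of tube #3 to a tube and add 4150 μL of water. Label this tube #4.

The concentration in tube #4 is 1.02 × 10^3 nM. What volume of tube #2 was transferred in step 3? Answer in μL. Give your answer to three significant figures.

55.1 μL

Step 1: 65 μL + 3900 μL = 3965 μL total → factor 3965/65 = 61
Step 2: 22-fold → factor 22
Step 3: v brought to 3700 μL → factor = 3700 μL/v
Step 4: 420 μL + 4150 μL = 4570 μL total → factor 4570/420 = 10.881
Product of known-step factors = 14602
Overall factor = 1.00 M / (1.02 × 10^3 nM) = 9.8039 × 10^5
Step-3 factor = 9.8039 × 10^5 / 14602 = 67.14
v = 3700 μL / 67.14 = 55.1 μL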